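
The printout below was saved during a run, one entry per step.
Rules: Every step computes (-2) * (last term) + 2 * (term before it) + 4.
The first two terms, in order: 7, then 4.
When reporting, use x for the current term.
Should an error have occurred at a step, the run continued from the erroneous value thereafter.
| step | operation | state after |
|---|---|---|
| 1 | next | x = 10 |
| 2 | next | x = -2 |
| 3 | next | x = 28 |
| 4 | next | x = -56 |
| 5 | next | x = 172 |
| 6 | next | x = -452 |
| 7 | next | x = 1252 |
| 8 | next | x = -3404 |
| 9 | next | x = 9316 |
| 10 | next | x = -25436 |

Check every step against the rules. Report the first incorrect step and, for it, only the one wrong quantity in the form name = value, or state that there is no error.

Recomputing the run from the initial state:
step 1: x = 10
step 2: x = -8
step 3: x = 40
step 4: x = -92
step 5: x = 268
step 6: x = -716
step 7: x = 1972
step 8: x = -5372
step 9: x = 14692
step 10: x = -40124
The first disagreement with the printout is at step 2, where the value should be x = -8.

step 2, x = -8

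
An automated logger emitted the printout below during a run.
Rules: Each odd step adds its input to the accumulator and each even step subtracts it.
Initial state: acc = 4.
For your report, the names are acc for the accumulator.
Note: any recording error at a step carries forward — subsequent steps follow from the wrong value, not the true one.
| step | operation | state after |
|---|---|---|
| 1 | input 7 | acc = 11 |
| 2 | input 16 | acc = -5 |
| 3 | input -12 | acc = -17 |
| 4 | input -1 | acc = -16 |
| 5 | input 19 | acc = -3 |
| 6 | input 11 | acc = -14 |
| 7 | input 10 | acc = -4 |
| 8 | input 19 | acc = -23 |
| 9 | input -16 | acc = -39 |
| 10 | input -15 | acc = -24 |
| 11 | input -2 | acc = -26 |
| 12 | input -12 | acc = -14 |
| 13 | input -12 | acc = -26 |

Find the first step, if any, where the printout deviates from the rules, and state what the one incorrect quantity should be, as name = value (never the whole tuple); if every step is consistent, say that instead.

step 5, acc = 3

Step 1: acc = 4 + 7 = 11 — in agreement.
Step 2: acc = 11 - 16 = -5 — exactly as logged.
Step 3: acc = -5 + -12 = -17 — checks out.
Step 4: acc = -17 - -1 = -16 — same as recorded.
Step 5: acc = -16 + 19 = 3 — not what was recorded.
First incorrect step: 5; the correct value is acc = 3.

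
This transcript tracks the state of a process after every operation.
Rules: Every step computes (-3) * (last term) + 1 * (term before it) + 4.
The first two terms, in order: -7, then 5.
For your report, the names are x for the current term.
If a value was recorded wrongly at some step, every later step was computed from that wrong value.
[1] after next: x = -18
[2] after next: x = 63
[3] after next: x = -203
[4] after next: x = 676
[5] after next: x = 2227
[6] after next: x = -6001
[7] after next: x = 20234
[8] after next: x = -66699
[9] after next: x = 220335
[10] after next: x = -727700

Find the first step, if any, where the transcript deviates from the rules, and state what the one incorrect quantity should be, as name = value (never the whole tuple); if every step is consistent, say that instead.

step 5, x = -2227

step 1: x = -3*(5) + (1)*(-7) + (4) = -18 -> matches
step 2: x = -3*(-18) + (1)*(5) + (4) = 63 -> no discrepancy
step 3: x = -3*(63) + (1)*(-18) + (4) = -203 -> no discrepancy
step 4: x = -3*(-203) + (1)*(63) + (4) = 676 -> same as recorded
step 5: x = -3*(676) + (1)*(-203) + (4) = -2227 -> the entry is off here
Step 5 is the first one off; corrected, x = -2227.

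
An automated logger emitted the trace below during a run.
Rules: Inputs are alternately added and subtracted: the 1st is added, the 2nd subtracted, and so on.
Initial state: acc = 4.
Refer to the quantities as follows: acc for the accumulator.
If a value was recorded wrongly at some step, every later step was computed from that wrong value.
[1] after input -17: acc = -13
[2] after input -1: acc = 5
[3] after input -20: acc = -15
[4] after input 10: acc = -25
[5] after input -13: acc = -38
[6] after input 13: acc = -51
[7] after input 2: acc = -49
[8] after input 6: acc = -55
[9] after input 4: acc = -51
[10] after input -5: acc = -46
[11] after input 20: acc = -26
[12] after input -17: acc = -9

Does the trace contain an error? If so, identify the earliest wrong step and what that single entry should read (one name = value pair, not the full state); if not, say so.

step 2, acc = -12

Recomputing the run from the initial state:
step 1: acc = -13
step 2: acc = -12
step 3: acc = -32
step 4: acc = -42
step 5: acc = -55
step 6: acc = -68
step 7: acc = -66
step 8: acc = -72
step 9: acc = -68
step 10: acc = -63
step 11: acc = -43
step 12: acc = -26
The first disagreement with the trace is at step 2, where the value should be acc = -12.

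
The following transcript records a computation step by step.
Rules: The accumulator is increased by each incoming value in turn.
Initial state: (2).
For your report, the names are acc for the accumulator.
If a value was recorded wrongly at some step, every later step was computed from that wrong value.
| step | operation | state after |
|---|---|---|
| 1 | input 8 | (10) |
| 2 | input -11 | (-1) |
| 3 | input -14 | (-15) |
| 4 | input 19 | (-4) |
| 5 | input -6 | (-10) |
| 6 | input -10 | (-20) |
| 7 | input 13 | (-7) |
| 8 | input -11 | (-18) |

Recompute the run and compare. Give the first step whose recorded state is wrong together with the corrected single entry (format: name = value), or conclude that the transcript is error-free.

1. acc = 2 + 8 = 10 (confirmed correct)
2. acc = 10 + -11 = -1 (checks out)
3. acc = -1 + -14 = -15 (in agreement)
4. acc = -15 + 19 = 4 (a discrepancy with the transcript)
First deviation found at step 4; the corrected entry is acc = 4.

step 4, acc = 4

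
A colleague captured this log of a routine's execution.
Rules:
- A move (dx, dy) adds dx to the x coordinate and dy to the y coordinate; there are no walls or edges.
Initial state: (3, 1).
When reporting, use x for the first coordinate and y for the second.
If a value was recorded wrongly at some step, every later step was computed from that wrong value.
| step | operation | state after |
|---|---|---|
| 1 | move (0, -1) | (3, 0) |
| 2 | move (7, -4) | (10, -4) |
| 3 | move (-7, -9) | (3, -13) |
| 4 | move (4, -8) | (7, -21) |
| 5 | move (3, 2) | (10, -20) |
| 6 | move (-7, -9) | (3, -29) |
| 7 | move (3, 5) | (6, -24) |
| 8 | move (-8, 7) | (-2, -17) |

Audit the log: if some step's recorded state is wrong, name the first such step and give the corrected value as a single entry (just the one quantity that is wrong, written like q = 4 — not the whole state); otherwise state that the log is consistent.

Recomputing the run from the initial state:
step 1: x = 3, y = 0
step 2: x = 10, y = -4
step 3: x = 3, y = -13
step 4: x = 7, y = -21
step 5: x = 10, y = -19
step 6: x = 3, y = -28
step 7: x = 6, y = -23
step 8: x = -2, y = -16
The first disagreement with the log is at step 5, where the value should be y = -19.

step 5, y = -19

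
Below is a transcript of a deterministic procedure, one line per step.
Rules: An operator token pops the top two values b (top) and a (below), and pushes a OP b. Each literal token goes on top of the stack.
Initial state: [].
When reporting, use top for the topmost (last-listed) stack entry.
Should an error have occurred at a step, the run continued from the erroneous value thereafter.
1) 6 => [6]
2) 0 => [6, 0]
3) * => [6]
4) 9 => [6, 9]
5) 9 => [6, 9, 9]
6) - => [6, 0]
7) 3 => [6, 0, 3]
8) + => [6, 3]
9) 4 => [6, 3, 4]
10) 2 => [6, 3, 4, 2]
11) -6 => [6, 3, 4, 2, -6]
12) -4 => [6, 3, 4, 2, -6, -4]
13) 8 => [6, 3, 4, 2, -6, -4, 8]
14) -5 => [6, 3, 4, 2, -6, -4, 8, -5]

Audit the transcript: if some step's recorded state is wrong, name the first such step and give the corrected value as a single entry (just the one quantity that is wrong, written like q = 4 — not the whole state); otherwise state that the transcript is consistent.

Step 1: push 6: top = 6 — checks out.
Step 2: push 0: top = 0 — checks out.
Step 3: 6 * 0 = 0 — a discrepancy with the transcript.
Step 3 is the first one off; corrected, top = 0.

step 3, top = 0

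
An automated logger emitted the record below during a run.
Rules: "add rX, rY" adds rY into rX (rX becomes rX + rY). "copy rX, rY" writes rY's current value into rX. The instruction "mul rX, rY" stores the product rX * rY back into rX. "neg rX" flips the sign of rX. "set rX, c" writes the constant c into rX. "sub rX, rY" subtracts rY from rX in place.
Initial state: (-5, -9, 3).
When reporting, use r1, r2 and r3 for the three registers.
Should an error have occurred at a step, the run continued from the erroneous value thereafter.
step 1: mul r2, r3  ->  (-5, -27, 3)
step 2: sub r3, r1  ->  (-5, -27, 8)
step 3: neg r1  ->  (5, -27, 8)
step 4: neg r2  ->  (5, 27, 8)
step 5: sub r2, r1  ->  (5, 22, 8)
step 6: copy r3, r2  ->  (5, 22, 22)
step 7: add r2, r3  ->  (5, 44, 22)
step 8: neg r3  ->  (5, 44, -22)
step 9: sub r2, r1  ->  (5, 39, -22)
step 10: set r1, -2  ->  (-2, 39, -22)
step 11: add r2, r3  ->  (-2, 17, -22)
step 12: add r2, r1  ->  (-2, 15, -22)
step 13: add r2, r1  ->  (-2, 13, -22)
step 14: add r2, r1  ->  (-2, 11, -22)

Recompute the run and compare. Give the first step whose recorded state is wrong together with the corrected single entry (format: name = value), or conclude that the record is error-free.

step 1: r2 = -9 * 3 = -27 -> in agreement
step 2: r3 = 3 - -5 = 8 -> agrees with the record
step 3: r1 = -(-5) = 5 -> matches
step 4: r2 = -(-27) = 27 -> exactly as logged
step 5: r2 = 27 - 5 = 22 -> checks out
step 6: r3 = 22 -> agrees with the record
step 7: r2 = 22 + 22 = 44 -> consistent with the record
step 8: r3 = -(22) = -22 -> in agreement
step 9: r2 = 44 - 5 = 39 -> in agreement
step 10: r1 = -2 -> checks out
step 11: r2 = 39 + -22 = 17 -> agrees with the record
step 12: r2 = 17 + -2 = 15 -> confirmed correct
step 13: r2 = 15 + -2 = 13 -> agrees with the record
step 14: r2 = 13 + -2 = 11 -> no discrepancy
Each recorded entry agrees with the recomputation.

no error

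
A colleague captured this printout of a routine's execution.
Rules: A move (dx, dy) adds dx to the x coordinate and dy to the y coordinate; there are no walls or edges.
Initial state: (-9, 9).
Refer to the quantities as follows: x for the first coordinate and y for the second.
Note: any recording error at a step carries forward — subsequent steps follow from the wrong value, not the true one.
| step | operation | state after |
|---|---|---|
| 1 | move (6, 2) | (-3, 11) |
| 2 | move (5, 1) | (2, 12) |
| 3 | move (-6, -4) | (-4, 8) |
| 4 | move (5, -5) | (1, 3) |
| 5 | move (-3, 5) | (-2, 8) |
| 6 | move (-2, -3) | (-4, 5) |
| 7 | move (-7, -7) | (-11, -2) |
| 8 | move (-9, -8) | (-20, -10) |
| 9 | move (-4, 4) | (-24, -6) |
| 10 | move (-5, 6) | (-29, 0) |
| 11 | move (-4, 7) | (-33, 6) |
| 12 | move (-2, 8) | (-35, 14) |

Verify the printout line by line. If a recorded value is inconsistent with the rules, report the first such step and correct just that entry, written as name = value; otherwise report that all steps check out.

1. x = -9 + (6) = -3, y = 9 + (2) = 11 (matches)
2. x = -3 + (5) = 2, y = 11 + (1) = 12 (agrees with the printout)
3. x = 2 + (-6) = -4, y = 12 + (-4) = 8 (same as recorded)
4. x = -4 + (5) = 1, y = 8 + (-5) = 3 (matches)
5. x = 1 + (-3) = -2, y = 3 + (5) = 8 (confirmed correct)
6. x = -2 + (-2) = -4, y = 8 + (-3) = 5 (exactly as logged)
7. x = -4 + (-7) = -11, y = 5 + (-7) = -2 (confirmed correct)
8. x = -11 + (-9) = -20, y = -2 + (-8) = -10 (consistent with the printout)
9. x = -20 + (-4) = -24, y = -10 + (4) = -6 (confirmed correct)
10. x = -24 + (-5) = -29, y = -6 + (6) = 0 (no discrepancy)
11. x = -29 + (-4) = -33, y = 0 + (7) = 7 (this is not what the printout shows)
That makes step 11 the first incorrect line — y = 7 is what it should show.

step 11, y = 7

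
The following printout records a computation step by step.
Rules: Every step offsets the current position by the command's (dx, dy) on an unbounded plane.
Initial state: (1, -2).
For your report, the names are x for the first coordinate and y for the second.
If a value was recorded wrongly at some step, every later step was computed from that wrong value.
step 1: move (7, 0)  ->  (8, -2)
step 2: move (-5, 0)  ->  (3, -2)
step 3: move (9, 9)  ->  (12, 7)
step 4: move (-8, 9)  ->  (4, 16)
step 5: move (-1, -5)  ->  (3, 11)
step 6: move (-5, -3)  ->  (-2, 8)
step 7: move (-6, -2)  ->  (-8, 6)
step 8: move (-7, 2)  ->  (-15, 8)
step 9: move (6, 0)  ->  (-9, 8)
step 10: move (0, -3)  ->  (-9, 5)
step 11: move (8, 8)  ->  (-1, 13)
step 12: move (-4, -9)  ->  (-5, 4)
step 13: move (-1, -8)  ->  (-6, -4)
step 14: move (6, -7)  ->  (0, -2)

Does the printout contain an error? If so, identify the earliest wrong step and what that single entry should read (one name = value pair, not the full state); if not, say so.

Recomputing the run from the initial state:
step 1: x = 8, y = -2
step 2: x = 3, y = -2
step 3: x = 12, y = 7
step 4: x = 4, y = 16
step 5: x = 3, y = 11
step 6: x = -2, y = 8
step 7: x = -8, y = 6
step 8: x = -15, y = 8
step 9: x = -9, y = 8
step 10: x = -9, y = 5
step 11: x = -1, y = 13
step 12: x = -5, y = 4
step 13: x = -6, y = -4
step 14: x = 0, y = -11
The first disagreement with the printout is at step 14, where the value should be y = -11.

step 14, y = -11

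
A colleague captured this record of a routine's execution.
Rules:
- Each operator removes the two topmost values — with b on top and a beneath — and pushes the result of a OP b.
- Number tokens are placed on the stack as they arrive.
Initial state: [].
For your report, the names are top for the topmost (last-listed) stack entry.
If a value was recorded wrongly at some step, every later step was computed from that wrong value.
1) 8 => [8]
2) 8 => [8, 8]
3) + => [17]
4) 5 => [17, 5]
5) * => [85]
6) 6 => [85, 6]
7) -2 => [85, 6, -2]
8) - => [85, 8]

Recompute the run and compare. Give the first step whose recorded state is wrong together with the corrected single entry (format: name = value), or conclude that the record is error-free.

Recomputing the run from the initial state:
step 1: [8]
step 2: [8, 8]
step 3: [16]
step 4: [16, 5]
step 5: [80]
step 6: [80, 6]
step 7: [80, 6, -2]
step 8: [80, 8]
The first disagreement with the record is at step 3, where the value should be top = 16.

step 3, top = 16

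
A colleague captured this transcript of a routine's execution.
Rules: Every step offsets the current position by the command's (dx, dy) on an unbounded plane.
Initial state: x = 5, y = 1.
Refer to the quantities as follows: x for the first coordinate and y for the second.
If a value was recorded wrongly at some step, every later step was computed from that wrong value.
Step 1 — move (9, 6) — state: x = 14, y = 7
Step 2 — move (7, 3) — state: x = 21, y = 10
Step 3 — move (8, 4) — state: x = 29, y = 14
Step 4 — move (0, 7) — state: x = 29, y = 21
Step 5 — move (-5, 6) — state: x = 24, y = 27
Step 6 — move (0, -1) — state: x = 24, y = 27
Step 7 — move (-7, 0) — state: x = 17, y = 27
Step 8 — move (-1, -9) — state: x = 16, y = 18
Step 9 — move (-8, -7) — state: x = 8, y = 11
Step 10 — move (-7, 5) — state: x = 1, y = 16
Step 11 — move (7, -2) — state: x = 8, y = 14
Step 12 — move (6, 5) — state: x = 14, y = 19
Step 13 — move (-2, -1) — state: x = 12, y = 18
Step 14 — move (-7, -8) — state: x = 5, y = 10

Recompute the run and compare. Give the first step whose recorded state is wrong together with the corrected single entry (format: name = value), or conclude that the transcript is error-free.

step 6, y = 26

1. x = 5 + (9) = 14, y = 1 + (6) = 7 (consistent with the transcript)
2. x = 14 + (7) = 21, y = 7 + (3) = 10 (exactly as logged)
3. x = 21 + (8) = 29, y = 10 + (4) = 14 (agrees with the transcript)
4. x = 29 + (0) = 29, y = 14 + (7) = 21 (in agreement)
5. x = 29 + (-5) = 24, y = 21 + (6) = 27 (verified)
6. x = 24 + (0) = 24, y = 27 + (-1) = 26 (a discrepancy with the transcript)
The earliest wrong entry is at step 6: it should read y = 26.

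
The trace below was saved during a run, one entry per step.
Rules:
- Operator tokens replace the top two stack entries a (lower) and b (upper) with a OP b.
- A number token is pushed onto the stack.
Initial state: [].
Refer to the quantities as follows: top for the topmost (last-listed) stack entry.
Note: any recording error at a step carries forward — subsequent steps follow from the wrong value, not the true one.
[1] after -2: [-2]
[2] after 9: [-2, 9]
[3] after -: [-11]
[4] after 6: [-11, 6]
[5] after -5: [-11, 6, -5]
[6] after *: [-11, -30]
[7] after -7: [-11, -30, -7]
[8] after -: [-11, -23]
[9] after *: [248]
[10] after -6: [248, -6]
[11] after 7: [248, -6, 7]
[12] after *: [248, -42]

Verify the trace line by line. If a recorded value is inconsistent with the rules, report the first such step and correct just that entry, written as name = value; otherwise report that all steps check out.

step 9, top = 253

1. push -2: top = -2 (same as recorded)
2. push 9: top = 9 (exactly as logged)
3. -2 - 9 = -11 (verified)
4. push 6: top = 6 (matches)
5. push -5: top = -5 (verified)
6. 6 * -5 = -30 (confirmed correct)
7. push -7: top = -7 (consistent with the trace)
8. -30 - -7 = -23 (no discrepancy)
9. -11 * -23 = 253 (this is not what the trace shows)
First deviation found at step 9; the corrected entry is top = 253.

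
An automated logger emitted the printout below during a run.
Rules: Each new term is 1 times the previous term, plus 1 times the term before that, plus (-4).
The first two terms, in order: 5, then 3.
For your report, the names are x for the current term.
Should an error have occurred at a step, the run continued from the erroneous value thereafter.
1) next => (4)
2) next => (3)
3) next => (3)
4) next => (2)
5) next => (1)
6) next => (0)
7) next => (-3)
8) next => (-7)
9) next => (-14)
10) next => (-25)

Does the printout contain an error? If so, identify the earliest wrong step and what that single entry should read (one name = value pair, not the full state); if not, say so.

step 6, x = -1

step 1: x = 1*(3) + (1)*(5) + (-4) = 4 -> checks out
step 2: x = 1*(4) + (1)*(3) + (-4) = 3 -> same as recorded
step 3: x = 1*(3) + (1)*(4) + (-4) = 3 -> agrees with the printout
step 4: x = 1*(3) + (1)*(3) + (-4) = 2 -> same as recorded
step 5: x = 1*(2) + (1)*(3) + (-4) = 1 -> exactly as logged
step 6: x = 1*(1) + (1)*(2) + (-4) = -1 -> first mismatch against the printout
Conclusion: step 6 carries the first error; the entry should be x = -1.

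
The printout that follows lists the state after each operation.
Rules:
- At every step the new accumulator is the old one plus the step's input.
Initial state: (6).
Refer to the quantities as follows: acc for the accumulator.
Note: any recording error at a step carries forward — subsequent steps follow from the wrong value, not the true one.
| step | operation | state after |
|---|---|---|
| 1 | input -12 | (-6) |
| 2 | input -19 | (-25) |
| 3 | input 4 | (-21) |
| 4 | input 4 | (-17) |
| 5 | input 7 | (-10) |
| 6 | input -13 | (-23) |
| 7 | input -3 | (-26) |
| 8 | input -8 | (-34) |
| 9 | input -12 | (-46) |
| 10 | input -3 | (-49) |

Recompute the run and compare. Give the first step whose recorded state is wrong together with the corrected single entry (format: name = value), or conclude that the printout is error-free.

step 1: acc = 6 + -12 = -6 -> no discrepancy
step 2: acc = -6 + -19 = -25 -> verified
step 3: acc = -25 + 4 = -21 -> no discrepancy
step 4: acc = -21 + 4 = -17 -> in agreement
step 5: acc = -17 + 7 = -10 -> same as recorded
step 6: acc = -10 + -13 = -23 -> in agreement
step 7: acc = -23 + -3 = -26 -> no discrepancy
step 8: acc = -26 + -8 = -34 -> matches
step 9: acc = -34 + -12 = -46 -> consistent with the printout
step 10: acc = -46 + -3 = -49 -> no discrepancy
All steps check out; nothing to correct.

no error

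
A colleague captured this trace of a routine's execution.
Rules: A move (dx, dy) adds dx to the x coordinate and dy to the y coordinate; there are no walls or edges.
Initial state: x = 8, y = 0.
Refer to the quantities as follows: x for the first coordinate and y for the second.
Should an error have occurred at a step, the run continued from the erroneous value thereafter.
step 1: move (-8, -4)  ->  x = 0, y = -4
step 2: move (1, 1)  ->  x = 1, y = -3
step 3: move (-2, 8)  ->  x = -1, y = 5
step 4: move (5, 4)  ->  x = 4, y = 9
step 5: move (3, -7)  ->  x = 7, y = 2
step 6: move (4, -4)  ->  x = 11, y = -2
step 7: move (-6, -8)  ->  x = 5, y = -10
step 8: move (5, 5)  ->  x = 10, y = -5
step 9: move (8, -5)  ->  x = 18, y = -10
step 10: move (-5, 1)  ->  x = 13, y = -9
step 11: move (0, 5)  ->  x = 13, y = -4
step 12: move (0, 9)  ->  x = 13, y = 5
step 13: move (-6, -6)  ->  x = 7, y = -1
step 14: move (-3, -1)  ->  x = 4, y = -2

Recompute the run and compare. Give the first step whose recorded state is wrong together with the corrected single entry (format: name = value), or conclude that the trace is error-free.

step 1: x = 8 + (-8) = 0, y = 0 + (-4) = -4 -> in agreement
step 2: x = 0 + (1) = 1, y = -4 + (1) = -3 -> exactly as logged
step 3: x = 1 + (-2) = -1, y = -3 + (8) = 5 -> matches
step 4: x = -1 + (5) = 4, y = 5 + (4) = 9 -> no discrepancy
step 5: x = 4 + (3) = 7, y = 9 + (-7) = 2 -> verified
step 6: x = 7 + (4) = 11, y = 2 + (-4) = -2 -> same as recorded
step 7: x = 11 + (-6) = 5, y = -2 + (-8) = -10 -> in agreement
step 8: x = 5 + (5) = 10, y = -10 + (5) = -5 -> verified
step 9: x = 10 + (8) = 18, y = -5 + (-5) = -10 -> in agreement
step 10: x = 18 + (-5) = 13, y = -10 + (1) = -9 -> agrees with the trace
step 11: x = 13 + (0) = 13, y = -9 + (5) = -4 -> exactly as logged
step 12: x = 13 + (0) = 13, y = -4 + (9) = 5 -> in agreement
step 13: x = 13 + (-6) = 7, y = 5 + (-6) = -1 -> no discrepancy
step 14: x = 7 + (-3) = 4, y = -1 + (-1) = -2 -> exactly as logged
The whole run recomputes cleanly — no discrepancies.

no error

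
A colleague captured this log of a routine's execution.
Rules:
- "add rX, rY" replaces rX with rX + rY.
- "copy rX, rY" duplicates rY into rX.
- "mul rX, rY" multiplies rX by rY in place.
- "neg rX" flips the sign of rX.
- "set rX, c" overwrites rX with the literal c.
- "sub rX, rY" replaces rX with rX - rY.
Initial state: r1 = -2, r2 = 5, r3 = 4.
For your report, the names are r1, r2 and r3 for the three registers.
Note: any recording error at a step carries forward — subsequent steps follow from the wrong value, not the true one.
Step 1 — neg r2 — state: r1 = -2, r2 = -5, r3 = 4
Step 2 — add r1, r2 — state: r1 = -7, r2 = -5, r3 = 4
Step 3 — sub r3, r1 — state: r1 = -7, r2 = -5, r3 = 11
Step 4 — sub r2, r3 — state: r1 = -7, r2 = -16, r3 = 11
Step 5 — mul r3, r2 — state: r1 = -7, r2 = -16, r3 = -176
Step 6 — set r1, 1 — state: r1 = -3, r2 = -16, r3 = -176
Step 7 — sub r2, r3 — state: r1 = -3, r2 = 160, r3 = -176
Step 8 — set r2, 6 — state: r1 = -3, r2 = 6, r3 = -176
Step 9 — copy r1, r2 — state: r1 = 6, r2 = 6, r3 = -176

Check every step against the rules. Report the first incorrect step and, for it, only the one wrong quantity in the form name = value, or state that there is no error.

1. r2 = -(5) = -5 (in agreement)
2. r1 = -2 + -5 = -7 (checks out)
3. r3 = 4 - -7 = 11 (consistent with the log)
4. r2 = -5 - 11 = -16 (consistent with the log)
5. r3 = 11 * -16 = -176 (no discrepancy)
6. r1 = 1 (the recorded entry deviates here)
So the first discrepancy is step 6, where the right value is r1 = 1.

step 6, r1 = 1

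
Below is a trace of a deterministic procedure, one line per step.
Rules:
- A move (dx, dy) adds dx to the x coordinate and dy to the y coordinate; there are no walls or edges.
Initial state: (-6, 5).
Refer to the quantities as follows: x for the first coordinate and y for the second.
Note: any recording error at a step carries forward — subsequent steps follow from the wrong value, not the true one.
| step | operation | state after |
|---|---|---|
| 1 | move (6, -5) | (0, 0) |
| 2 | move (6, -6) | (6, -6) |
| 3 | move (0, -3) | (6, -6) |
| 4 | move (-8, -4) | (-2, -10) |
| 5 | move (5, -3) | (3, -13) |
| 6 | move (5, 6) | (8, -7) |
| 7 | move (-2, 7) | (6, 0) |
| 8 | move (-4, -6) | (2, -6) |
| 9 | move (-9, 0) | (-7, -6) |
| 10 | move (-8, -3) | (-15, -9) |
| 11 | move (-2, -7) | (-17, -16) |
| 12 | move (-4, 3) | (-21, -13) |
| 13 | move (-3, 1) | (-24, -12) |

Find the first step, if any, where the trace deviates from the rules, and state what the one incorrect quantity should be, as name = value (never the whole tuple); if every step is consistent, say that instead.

step 3, y = -9

Recomputing the run from the initial state:
step 1: x = 0, y = 0
step 2: x = 6, y = -6
step 3: x = 6, y = -9
step 4: x = -2, y = -13
step 5: x = 3, y = -16
step 6: x = 8, y = -10
step 7: x = 6, y = -3
step 8: x = 2, y = -9
step 9: x = -7, y = -9
step 10: x = -15, y = -12
step 11: x = -17, y = -19
step 12: x = -21, y = -16
step 13: x = -24, y = -15
The first disagreement with the trace is at step 3, where the value should be y = -9.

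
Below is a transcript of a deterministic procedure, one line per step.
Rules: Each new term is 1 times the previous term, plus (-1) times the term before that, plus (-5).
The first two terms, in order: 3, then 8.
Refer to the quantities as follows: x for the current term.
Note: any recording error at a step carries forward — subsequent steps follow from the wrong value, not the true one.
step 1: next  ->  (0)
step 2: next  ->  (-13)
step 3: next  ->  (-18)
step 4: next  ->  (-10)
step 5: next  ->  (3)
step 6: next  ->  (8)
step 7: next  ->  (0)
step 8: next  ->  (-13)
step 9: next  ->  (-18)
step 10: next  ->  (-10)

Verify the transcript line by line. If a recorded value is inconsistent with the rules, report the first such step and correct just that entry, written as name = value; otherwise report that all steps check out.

step 1: x = 1*(8) + (-1)*(3) + (-5) = 0 -> consistent with the transcript
step 2: x = 1*(0) + (-1)*(8) + (-5) = -13 -> in agreement
step 3: x = 1*(-13) + (-1)*(0) + (-5) = -18 -> agrees with the transcript
step 4: x = 1*(-18) + (-1)*(-13) + (-5) = -10 -> in agreement
step 5: x = 1*(-10) + (-1)*(-18) + (-5) = 3 -> confirmed correct
step 6: x = 1*(3) + (-1)*(-10) + (-5) = 8 -> confirmed correct
step 7: x = 1*(8) + (-1)*(3) + (-5) = 0 -> exactly as logged
step 8: x = 1*(0) + (-1)*(8) + (-5) = -13 -> same as recorded
step 9: x = 1*(-13) + (-1)*(0) + (-5) = -18 -> verified
step 10: x = 1*(-18) + (-1)*(-13) + (-5) = -10 -> no discrepancy
No step deviates from the rules.

no error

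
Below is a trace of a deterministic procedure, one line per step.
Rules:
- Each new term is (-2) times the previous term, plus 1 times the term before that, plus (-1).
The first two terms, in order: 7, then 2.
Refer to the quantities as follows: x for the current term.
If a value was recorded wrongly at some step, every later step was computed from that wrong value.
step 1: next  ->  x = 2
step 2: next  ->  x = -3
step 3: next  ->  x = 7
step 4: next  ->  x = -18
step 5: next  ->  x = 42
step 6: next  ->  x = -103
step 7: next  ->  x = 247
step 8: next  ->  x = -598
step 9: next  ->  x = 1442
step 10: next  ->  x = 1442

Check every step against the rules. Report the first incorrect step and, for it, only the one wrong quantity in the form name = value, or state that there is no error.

step 10, x = -3483

1. x = -2*(2) + (1)*(7) + (-1) = 2 (no discrepancy)
2. x = -2*(2) + (1)*(2) + (-1) = -3 (exactly as logged)
3. x = -2*(-3) + (1)*(2) + (-1) = 7 (matches)
4. x = -2*(7) + (1)*(-3) + (-1) = -18 (exactly as logged)
5. x = -2*(-18) + (1)*(7) + (-1) = 42 (matches)
6. x = -2*(42) + (1)*(-18) + (-1) = -103 (verified)
7. x = -2*(-103) + (1)*(42) + (-1) = 247 (checks out)
8. x = -2*(247) + (1)*(-103) + (-1) = -598 (in agreement)
9. x = -2*(-598) + (1)*(247) + (-1) = 1442 (same as recorded)
10. x = -2*(1442) + (1)*(-598) + (-1) = -3483 (the trace has a different value)
First incorrect step: 10; the correct value is x = -3483.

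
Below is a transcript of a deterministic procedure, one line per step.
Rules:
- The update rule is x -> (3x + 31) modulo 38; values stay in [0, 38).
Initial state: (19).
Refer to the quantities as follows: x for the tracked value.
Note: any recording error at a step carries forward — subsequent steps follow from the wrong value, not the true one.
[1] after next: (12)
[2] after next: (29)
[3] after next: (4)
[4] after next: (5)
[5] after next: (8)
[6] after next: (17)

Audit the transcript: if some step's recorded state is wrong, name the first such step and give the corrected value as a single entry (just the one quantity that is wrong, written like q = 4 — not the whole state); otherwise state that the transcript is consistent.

no error

Step 1: x = (3*19 + 31) mod 38 = 12 — no discrepancy.
Step 2: x = (3*12 + 31) mod 38 = 29 — matches.
Step 3: x = (3*29 + 31) mod 38 = 4 — checks out.
Step 4: x = (3*4 + 31) mod 38 = 5 — verified.
Step 5: x = (3*5 + 31) mod 38 = 8 — consistent with the transcript.
Step 6: x = (3*8 + 31) mod 38 = 17 — no discrepancy.
Every step is consistent.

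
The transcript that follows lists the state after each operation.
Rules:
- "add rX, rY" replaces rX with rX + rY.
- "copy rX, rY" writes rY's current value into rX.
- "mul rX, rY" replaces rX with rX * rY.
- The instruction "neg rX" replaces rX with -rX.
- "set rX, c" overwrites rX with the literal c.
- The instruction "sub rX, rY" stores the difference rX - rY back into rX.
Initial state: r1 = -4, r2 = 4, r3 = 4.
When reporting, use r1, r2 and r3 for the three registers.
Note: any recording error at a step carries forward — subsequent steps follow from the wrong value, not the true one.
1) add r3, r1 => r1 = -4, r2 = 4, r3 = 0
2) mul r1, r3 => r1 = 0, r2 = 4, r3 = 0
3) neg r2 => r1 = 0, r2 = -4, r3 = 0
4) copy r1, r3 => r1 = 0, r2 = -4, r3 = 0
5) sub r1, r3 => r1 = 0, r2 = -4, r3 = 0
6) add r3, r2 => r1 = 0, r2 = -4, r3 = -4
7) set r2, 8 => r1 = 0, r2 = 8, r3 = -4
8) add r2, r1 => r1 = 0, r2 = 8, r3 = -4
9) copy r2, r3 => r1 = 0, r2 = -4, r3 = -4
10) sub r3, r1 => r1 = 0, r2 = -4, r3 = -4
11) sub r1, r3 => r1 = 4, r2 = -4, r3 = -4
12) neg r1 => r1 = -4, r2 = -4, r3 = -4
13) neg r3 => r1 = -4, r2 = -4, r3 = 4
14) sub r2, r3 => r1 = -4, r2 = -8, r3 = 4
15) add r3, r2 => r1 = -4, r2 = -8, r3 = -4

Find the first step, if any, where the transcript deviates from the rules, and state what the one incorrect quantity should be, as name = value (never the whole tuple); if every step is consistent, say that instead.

no error

1. r3 = 4 + -4 = 0 (agrees with the transcript)
2. r1 = -4 * 0 = 0 (in agreement)
3. r2 = -(4) = -4 (exactly as logged)
4. r1 = 0 (agrees with the transcript)
5. r1 = 0 - 0 = 0 (exactly as logged)
6. r3 = 0 + -4 = -4 (verified)
7. r2 = 8 (in agreement)
8. r2 = 8 + 0 = 8 (consistent with the transcript)
9. r2 = -4 (exactly as logged)
10. r3 = -4 - 0 = -4 (no discrepancy)
11. r1 = 0 - -4 = 4 (matches)
12. r1 = -(4) = -4 (same as recorded)
13. r3 = -(-4) = 4 (agrees with the transcript)
14. r2 = -4 - 4 = -8 (checks out)
15. r3 = 4 + -8 = -4 (agrees with the transcript)
The whole run recomputes cleanly — no discrepancies.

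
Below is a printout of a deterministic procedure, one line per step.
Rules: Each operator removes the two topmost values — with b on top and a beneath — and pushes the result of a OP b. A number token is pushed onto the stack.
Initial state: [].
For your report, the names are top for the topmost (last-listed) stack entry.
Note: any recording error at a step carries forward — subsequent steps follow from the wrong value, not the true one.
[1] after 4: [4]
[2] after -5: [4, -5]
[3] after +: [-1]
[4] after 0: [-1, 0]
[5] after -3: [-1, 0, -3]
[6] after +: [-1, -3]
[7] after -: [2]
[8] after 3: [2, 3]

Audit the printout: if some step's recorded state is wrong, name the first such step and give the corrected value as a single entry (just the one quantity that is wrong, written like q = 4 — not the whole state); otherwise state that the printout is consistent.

Step 1: push 4: top = 4 — confirmed correct.
Step 2: push -5: top = -5 — checks out.
Step 3: 4 + -5 = -1 — checks out.
Step 4: push 0: top = 0 — verified.
Step 5: push -3: top = -3 — same as recorded.
Step 6: 0 + -3 = -3 — consistent with the printout.
Step 7: -1 - -3 = 2 — agrees with the printout.
Step 8: push 3: top = 3 — checks out.
The whole run recomputes cleanly — no discrepancies.

no error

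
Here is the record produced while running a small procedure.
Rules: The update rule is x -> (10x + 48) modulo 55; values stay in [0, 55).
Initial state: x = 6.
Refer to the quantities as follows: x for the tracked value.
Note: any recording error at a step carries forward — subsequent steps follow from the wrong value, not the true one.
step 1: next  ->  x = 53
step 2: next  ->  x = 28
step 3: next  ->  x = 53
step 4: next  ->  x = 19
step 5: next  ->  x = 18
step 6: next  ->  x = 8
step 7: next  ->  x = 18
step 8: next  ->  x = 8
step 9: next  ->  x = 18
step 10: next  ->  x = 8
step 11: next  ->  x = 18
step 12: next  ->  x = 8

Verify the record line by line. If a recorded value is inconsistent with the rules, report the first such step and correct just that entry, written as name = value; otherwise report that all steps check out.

Recomputing the run from the initial state:
step 1: x = 53
step 2: x = 28
step 3: x = 53
step 4: x = 28
step 5: x = 53
step 6: x = 28
step 7: x = 53
step 8: x = 28
step 9: x = 53
step 10: x = 28
step 11: x = 53
step 12: x = 28
The first disagreement with the record is at step 4, where the value should be x = 28.

step 4, x = 28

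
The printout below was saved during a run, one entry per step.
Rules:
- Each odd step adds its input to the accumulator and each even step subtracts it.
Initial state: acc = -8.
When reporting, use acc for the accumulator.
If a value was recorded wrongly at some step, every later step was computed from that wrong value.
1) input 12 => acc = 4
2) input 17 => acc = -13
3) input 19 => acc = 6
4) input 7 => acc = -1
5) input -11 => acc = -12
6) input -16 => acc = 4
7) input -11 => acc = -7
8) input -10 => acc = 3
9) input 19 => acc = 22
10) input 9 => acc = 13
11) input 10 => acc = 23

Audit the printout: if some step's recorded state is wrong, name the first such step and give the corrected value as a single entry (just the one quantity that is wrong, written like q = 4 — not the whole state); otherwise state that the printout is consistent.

no error

Recomputing the run from the initial state:
step 1: acc = 4
step 2: acc = -13
step 3: acc = 6
step 4: acc = -1
step 5: acc = -12
step 6: acc = 4
step 7: acc = -7
step 8: acc = 3
step 9: acc = 22
step 10: acc = 13
step 11: acc = 23
This matches the printout at every step.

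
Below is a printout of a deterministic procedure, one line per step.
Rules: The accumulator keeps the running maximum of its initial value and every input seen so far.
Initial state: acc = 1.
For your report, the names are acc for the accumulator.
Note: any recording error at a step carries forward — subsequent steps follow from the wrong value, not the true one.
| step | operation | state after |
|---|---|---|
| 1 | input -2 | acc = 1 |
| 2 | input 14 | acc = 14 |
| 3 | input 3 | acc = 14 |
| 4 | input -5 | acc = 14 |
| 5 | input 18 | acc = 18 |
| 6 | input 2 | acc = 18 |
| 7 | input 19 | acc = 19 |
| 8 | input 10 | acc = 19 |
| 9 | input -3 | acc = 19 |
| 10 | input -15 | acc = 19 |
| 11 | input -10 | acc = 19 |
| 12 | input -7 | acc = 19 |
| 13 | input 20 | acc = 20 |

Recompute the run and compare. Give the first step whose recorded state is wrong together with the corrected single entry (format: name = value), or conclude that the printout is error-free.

no error

Recomputing the run from the initial state:
step 1: acc = 1
step 2: acc = 14
step 3: acc = 14
step 4: acc = 14
step 5: acc = 18
step 6: acc = 18
step 7: acc = 19
step 8: acc = 19
step 9: acc = 19
step 10: acc = 19
step 11: acc = 19
step 12: acc = 19
step 13: acc = 20
This matches the printout at every step.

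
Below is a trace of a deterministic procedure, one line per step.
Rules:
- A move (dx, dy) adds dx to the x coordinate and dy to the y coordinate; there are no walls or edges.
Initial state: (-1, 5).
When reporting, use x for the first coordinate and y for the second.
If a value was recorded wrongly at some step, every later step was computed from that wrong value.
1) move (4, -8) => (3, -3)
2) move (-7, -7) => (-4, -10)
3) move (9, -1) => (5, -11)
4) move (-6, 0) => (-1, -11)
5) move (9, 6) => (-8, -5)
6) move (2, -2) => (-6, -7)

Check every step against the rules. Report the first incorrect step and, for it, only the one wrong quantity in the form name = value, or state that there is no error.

step 5, x = 8

step 1: x = -1 + (4) = 3, y = 5 + (-8) = -3 -> in agreement
step 2: x = 3 + (-7) = -4, y = -3 + (-7) = -10 -> confirmed correct
step 3: x = -4 + (9) = 5, y = -10 + (-1) = -11 -> confirmed correct
step 4: x = 5 + (-6) = -1, y = -11 + (0) = -11 -> verified
step 5: x = -1 + (9) = 8, y = -11 + (6) = -5 -> a discrepancy with the trace
Conclusion: step 5 carries the first error; the entry should be x = 8.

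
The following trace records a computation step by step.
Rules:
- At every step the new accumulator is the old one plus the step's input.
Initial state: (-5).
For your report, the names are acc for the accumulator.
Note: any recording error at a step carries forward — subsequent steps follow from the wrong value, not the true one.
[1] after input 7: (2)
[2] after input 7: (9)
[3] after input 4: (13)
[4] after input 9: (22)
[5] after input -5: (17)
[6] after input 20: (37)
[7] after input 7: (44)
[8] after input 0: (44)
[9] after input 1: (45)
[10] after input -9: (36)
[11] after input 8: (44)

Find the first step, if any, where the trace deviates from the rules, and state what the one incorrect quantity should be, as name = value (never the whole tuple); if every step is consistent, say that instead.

no error

Recomputing the run from the initial state:
step 1: acc = 2
step 2: acc = 9
step 3: acc = 13
step 4: acc = 22
step 5: acc = 17
step 6: acc = 37
step 7: acc = 44
step 8: acc = 44
step 9: acc = 45
step 10: acc = 36
step 11: acc = 44
This matches the trace at every step.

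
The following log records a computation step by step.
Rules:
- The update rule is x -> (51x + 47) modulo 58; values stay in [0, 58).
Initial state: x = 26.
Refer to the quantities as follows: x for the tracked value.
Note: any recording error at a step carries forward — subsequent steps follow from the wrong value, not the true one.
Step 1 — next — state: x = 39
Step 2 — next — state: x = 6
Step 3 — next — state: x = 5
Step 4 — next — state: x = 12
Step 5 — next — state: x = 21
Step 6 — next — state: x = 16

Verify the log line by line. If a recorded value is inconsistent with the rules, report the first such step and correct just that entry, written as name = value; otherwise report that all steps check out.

no error

Recomputing the run from the initial state:
step 1: x = 39
step 2: x = 6
step 3: x = 5
step 4: x = 12
step 5: x = 21
step 6: x = 16
This matches the log at every step.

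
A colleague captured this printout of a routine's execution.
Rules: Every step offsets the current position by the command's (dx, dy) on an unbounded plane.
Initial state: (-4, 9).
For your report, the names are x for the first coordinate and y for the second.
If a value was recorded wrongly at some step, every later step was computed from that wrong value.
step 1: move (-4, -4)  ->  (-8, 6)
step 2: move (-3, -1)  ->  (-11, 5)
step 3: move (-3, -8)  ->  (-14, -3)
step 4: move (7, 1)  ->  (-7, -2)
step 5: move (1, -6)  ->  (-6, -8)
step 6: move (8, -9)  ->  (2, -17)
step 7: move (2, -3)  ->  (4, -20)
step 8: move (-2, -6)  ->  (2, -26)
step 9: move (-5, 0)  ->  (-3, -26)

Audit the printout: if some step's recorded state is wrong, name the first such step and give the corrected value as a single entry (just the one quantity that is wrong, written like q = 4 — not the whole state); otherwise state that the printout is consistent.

Step 1: x = -4 + (-4) = -8, y = 9 + (-4) = 5 — the printout disagrees here.
First incorrect step: 1; the correct value is y = 5.

step 1, y = 5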